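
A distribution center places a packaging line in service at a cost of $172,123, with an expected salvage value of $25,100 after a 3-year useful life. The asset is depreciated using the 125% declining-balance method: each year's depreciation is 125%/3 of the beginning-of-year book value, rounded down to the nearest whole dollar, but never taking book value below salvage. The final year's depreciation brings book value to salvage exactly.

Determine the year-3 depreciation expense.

$33,471

Depreciable base = $172,123 − $25,100 = $147,023.
Year 1: ⌊$172,123 × 125%/3⌋ = $71,717. Book value $100,406.
Year 2: ⌊$100,406 × 125%/3⌋ = $41,835. Book value $58,571.
Year 3 (final): $58,571 − $25,100 = $33,471. Book value $25,100.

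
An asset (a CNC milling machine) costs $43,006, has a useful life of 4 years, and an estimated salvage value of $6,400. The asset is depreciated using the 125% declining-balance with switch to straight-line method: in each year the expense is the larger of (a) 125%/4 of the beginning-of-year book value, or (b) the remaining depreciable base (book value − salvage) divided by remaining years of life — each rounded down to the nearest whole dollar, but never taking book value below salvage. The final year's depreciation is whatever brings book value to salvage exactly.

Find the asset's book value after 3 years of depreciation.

$13,364

Depreciable base = $43,006 − $6,400 = $36,606.
Year 1: DB = ⌊$43,006 × 125%/4⌋ = $13,439; SL = ⌊$36,606/4⌋ = $9,151 → take DB $13,439. Book value $29,567.
Year 2: DB = ⌊$29,567 × 125%/4⌋ = $9,239; SL = ⌊$23,167/3⌋ = $7,722 → take DB $9,239. Book value $20,328.
Year 3: DB = ⌊$20,328 × 125%/4⌋ = $6,352; SL = ⌊$13,928/2⌋ = $6,964 → take SL $6,964. Book value $13,364.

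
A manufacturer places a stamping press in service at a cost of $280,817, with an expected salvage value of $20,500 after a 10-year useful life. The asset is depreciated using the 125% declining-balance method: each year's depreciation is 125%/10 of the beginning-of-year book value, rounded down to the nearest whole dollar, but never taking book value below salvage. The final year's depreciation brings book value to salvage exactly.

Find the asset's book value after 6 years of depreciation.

$126,031

Depreciable base = $280,817 − $20,500 = $260,317.
Year 1: ⌊$280,817 × 125%/10⌋ = $35,102. Book value $245,715.
Year 2: ⌊$245,715 × 125%/10⌋ = $30,714. Book value $215,001.
Year 3: ⌊$215,001 × 125%/10⌋ = $26,875. Book value $188,126.
Year 4: ⌊$188,126 × 125%/10⌋ = $23,515. Book value $164,611.
Year 5: ⌊$164,611 × 125%/10⌋ = $20,576. Book value $144,035.
Year 6: ⌊$144,035 × 125%/10⌋ = $18,004. Book value $126,031.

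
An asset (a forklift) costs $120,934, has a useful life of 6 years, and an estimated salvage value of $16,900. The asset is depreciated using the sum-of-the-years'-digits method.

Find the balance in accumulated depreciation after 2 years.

Depreciable base = $120,934 − $16,900 = $104,034.
Sum of the years' digits = 6+5+4+3+2+1 = 21.
Year 1: $104,034 × 6/21 = $29,724. Book value $91,210.
Year 2: $104,034 × 5/21 = $24,770. Book value $66,440.
Accumulated through year 2 = $120,934 − $66,440 = $54,494.

$54,494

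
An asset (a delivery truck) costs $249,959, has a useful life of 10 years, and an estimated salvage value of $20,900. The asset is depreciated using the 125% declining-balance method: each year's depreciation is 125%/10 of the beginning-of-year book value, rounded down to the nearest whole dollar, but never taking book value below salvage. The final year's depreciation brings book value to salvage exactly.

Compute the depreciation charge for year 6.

$16,026

Depreciable base = $249,959 − $20,900 = $229,059.
Year 1: ⌊$249,959 × 125%/10⌋ = $31,244. Book value $218,715.
Year 2: ⌊$218,715 × 125%/10⌋ = $27,339. Book value $191,376.
Year 3: ⌊$191,376 × 125%/10⌋ = $23,922. Book value $167,454.
Year 4: ⌊$167,454 × 125%/10⌋ = $20,931. Book value $146,523.
Year 5: ⌊$146,523 × 125%/10⌋ = $18,315. Book value $128,208.
Year 6: ⌊$128,208 × 125%/10⌋ = $16,026. Book value $112,182.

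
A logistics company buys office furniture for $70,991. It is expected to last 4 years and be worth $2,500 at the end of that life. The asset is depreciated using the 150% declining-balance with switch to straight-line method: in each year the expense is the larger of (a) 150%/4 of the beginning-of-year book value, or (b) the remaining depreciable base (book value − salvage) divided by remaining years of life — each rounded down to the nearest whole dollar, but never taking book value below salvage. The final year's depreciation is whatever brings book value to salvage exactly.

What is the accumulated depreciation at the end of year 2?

Depreciable base = $70,991 − $2,500 = $68,491.
Year 1: DB = ⌊$70,991 × 150%/4⌋ = $26,621; SL = ⌊$68,491/4⌋ = $17,122 → take DB $26,621. Book value $44,370.
Year 2: DB = ⌊$44,370 × 150%/4⌋ = $16,638; SL = ⌊$41,870/3⌋ = $13,956 → take DB $16,638. Book value $27,732.
Accumulated through year 2 = $70,991 − $27,732 = $43,259.

$43,259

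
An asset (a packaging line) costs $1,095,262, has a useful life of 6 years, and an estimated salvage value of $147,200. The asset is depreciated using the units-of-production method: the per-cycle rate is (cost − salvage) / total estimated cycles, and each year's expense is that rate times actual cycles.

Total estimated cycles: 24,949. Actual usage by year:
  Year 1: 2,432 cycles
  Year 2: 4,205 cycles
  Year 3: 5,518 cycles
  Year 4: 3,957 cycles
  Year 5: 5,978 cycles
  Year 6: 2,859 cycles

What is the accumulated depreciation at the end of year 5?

$839,420

Depreciable base = $1,095,262 − $147,200 = $948,062.
Rate = $948,062 / 24,949 cycles = $38 per cycle.
Year 1: 2,432 × $38 = $92,416. Book value $1,002,846.
Year 2: 4,205 × $38 = $159,790. Book value $843,056.
Year 3: 5,518 × $38 = $209,684. Book value $633,372.
Year 4: 3,957 × $38 = $150,366. Book value $483,006.
Year 5: 5,978 × $38 = $227,164. Book value $255,842.
Accumulated through year 5 = $1,095,262 − $255,842 = $839,420.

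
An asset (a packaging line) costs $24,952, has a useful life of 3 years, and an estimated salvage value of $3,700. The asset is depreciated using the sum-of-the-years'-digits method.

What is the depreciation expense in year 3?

Depreciable base = $24,952 − $3,700 = $21,252.
Sum of the years' digits = 3+2+1 = 6.
Year 1: $21,252 × 3/6 = $10,626. Book value $14,326.
Year 2: $21,252 × 2/6 = $7,084. Book value $7,242.
Year 3: $21,252 × 1/6 = $3,542. Book value $3,700.

$3,542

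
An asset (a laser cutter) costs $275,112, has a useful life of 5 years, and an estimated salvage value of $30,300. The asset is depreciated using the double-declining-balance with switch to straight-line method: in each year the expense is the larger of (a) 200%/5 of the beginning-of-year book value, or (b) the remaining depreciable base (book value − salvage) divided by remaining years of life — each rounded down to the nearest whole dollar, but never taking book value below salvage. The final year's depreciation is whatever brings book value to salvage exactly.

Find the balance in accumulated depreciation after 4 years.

Depreciable base = $275,112 − $30,300 = $244,812.
Year 1: DB = ⌊$275,112 × 200%/5⌋ = $110,044; SL = ⌊$244,812/5⌋ = $48,962 → take DB $110,044. Book value $165,068.
Year 2: DB = ⌊$165,068 × 200%/5⌋ = $66,027; SL = ⌊$134,768/4⌋ = $33,692 → take DB $66,027. Book value $99,041.
Year 3: DB = ⌊$99,041 × 200%/5⌋ = $39,616; SL = ⌊$68,741/3⌋ = $22,913 → take DB $39,616. Book value $59,425.
Year 4: DB = ⌊$59,425 × 200%/5⌋ = $23,770; SL = ⌊$29,125/2⌋ = $14,562 → take DB $23,770. Book value $35,655.
Accumulated through year 4 = $275,112 − $35,655 = $239,457.

$239,457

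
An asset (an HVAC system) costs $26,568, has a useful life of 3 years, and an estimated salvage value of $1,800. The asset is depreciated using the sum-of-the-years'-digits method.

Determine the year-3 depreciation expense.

Depreciable base = $26,568 − $1,800 = $24,768.
Sum of the years' digits = 3+2+1 = 6.
Year 1: $24,768 × 3/6 = $12,384. Book value $14,184.
Year 2: $24,768 × 2/6 = $8,256. Book value $5,928.
Year 3: $24,768 × 1/6 = $4,128. Book value $1,800.

$4,128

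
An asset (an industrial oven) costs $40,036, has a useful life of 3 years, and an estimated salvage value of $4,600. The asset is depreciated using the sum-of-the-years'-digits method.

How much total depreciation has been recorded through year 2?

Depreciable base = $40,036 − $4,600 = $35,436.
Sum of the years' digits = 3+2+1 = 6.
Year 1: $35,436 × 3/6 = $17,718. Book value $22,318.
Year 2: $35,436 × 2/6 = $11,812. Book value $10,506.
Accumulated through year 2 = $40,036 − $10,506 = $29,530.

$29,530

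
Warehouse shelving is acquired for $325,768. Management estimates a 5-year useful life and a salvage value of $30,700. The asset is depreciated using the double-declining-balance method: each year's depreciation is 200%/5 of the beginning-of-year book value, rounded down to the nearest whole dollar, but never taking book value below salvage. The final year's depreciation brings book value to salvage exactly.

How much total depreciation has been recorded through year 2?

$208,491

Depreciable base = $325,768 − $30,700 = $295,068.
Year 1: ⌊$325,768 × 200%/5⌋ = $130,307. Book value $195,461.
Year 2: ⌊$195,461 × 200%/5⌋ = $78,184. Book value $117,277.
Accumulated through year 2 = $325,768 − $117,277 = $208,491.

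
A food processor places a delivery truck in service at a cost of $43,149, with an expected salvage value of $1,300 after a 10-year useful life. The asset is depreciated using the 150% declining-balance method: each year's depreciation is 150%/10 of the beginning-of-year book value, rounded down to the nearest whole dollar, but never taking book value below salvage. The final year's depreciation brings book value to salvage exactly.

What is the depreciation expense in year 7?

Depreciable base = $43,149 − $1,300 = $41,849.
Year 1: ⌊$43,149 × 150%/10⌋ = $6,472. Book value $36,677.
Year 2: ⌊$36,677 × 150%/10⌋ = $5,501. Book value $31,176.
Year 3: ⌊$31,176 × 150%/10⌋ = $4,676. Book value $26,500.
Year 4: ⌊$26,500 × 150%/10⌋ = $3,975. Book value $22,525.
Year 5: ⌊$22,525 × 150%/10⌋ = $3,378. Book value $19,147.
Year 6: ⌊$19,147 × 150%/10⌋ = $2,872. Book value $16,275.
Year 7: ⌊$16,275 × 150%/10⌋ = $2,441. Book value $13,834.

$2,441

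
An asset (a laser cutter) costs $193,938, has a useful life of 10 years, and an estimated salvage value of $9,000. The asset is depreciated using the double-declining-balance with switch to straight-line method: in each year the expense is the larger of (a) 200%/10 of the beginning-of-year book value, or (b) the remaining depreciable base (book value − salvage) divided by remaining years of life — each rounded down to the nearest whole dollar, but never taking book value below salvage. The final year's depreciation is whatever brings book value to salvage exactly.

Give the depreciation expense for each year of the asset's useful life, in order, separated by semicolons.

$38,787; $31,030; $24,824; $19,859; $15,887; $12,710; $10,460; $10,460; $10,460; $10,461

Depreciable base = $193,938 − $9,000 = $184,938.
Year 1: DB = ⌊$193,938 × 200%/10⌋ = $38,787; SL = ⌊$184,938/10⌋ = $18,493 → take DB $38,787. Book value $155,151.
Year 2: DB = ⌊$155,151 × 200%/10⌋ = $31,030; SL = ⌊$146,151/9⌋ = $16,239 → take DB $31,030. Book value $124,121.
Year 3: DB = ⌊$124,121 × 200%/10⌋ = $24,824; SL = ⌊$115,121/8⌋ = $14,390 → take DB $24,824. Book value $99,297.
Year 4: DB = ⌊$99,297 × 200%/10⌋ = $19,859; SL = ⌊$90,297/7⌋ = $12,899 → take DB $19,859. Book value $79,438.
Year 5: DB = ⌊$79,438 × 200%/10⌋ = $15,887; SL = ⌊$70,438/6⌋ = $11,739 → take DB $15,887. Book value $63,551.
Year 6: DB = ⌊$63,551 × 200%/10⌋ = $12,710; SL = ⌊$54,551/5⌋ = $10,910 → take DB $12,710. Book value $50,841.
Year 7: DB = ⌊$50,841 × 200%/10⌋ = $10,168; SL = ⌊$41,841/4⌋ = $10,460 → take SL $10,460. Book value $40,381.
Year 8: DB = ⌊$40,381 × 200%/10⌋ = $8,076; SL = ⌊$31,381/3⌋ = $10,460 → take SL $10,460. Book value $29,921.
Year 9: DB = ⌊$29,921 × 200%/10⌋ = $5,984; SL = ⌊$20,921/2⌋ = $10,460 → take SL $10,460. Book value $19,461.
Year 10 (final): $19,461 − $9,000 = $10,461. Book value $9,000.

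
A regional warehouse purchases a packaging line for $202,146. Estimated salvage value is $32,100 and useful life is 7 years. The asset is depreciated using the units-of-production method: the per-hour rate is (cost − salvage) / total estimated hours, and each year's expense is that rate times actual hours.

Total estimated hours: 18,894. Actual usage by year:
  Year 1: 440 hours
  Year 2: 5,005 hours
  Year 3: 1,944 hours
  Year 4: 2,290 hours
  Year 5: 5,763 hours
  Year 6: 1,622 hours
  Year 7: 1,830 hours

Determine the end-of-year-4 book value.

Depreciable base = $202,146 − $32,100 = $170,046.
Rate = $170,046 / 18,894 hours = $9 per hour.
Year 1: 440 × $9 = $3,960. Book value $198,186.
Year 2: 5,005 × $9 = $45,045. Book value $153,141.
Year 3: 1,944 × $9 = $17,496. Book value $135,645.
Year 4: 2,290 × $9 = $20,610. Book value $115,035.

$115,035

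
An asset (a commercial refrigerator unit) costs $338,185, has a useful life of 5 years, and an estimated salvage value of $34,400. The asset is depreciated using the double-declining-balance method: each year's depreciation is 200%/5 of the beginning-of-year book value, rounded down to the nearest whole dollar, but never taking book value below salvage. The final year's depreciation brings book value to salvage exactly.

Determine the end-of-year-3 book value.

Depreciable base = $338,185 − $34,400 = $303,785.
Year 1: ⌊$338,185 × 200%/5⌋ = $135,274. Book value $202,911.
Year 2: ⌊$202,911 × 200%/5⌋ = $81,164. Book value $121,747.
Year 3: ⌊$121,747 × 200%/5⌋ = $48,698. Book value $73,049.

$73,049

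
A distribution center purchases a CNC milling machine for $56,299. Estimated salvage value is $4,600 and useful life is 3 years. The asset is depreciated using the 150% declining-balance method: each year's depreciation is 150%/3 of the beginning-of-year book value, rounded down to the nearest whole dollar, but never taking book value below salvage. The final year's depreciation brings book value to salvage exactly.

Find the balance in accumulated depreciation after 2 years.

Depreciable base = $56,299 − $4,600 = $51,699.
Year 1: ⌊$56,299 × 150%/3⌋ = $28,149. Book value $28,150.
Year 2: ⌊$28,150 × 150%/3⌋ = $14,075. Book value $14,075.
Accumulated through year 2 = $56,299 − $14,075 = $42,224.

$42,224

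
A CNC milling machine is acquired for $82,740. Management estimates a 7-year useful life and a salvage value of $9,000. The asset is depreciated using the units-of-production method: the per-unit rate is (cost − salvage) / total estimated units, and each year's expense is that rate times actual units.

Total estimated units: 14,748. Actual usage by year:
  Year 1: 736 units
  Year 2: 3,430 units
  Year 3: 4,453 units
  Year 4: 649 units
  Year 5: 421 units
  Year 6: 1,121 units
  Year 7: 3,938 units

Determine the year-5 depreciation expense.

Depreciable base = $82,740 − $9,000 = $73,740.
Rate = $73,740 / 14,748 units = $5 per unit.
Year 1: 736 × $5 = $3,680. Book value $79,060.
Year 2: 3,430 × $5 = $17,150. Book value $61,910.
Year 3: 4,453 × $5 = $22,265. Book value $39,645.
Year 4: 649 × $5 = $3,245. Book value $36,400.
Year 5: 421 × $5 = $2,105. Book value $34,295.

$2,105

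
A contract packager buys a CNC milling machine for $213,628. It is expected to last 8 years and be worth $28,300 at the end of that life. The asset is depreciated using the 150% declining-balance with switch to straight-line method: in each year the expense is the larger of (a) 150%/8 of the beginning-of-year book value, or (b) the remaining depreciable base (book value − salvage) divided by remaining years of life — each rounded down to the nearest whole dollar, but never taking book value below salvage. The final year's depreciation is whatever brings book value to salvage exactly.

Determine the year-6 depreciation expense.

Depreciable base = $213,628 − $28,300 = $185,328.
Year 1: DB = ⌊$213,628 × 150%/8⌋ = $40,055; SL = ⌊$185,328/8⌋ = $23,166 → take DB $40,055. Book value $173,573.
Year 2: DB = ⌊$173,573 × 150%/8⌋ = $32,544; SL = ⌊$145,273/7⌋ = $20,753 → take DB $32,544. Book value $141,029.
Year 3: DB = ⌊$141,029 × 150%/8⌋ = $26,442; SL = ⌊$112,729/6⌋ = $18,788 → take DB $26,442. Book value $114,587.
Year 4: DB = ⌊$114,587 × 150%/8⌋ = $21,485; SL = ⌊$86,287/5⌋ = $17,257 → take DB $21,485. Book value $93,102.
Year 5: DB = ⌊$93,102 × 150%/8⌋ = $17,456; SL = ⌊$64,802/4⌋ = $16,200 → take DB $17,456. Book value $75,646.
Year 6: DB = ⌊$75,646 × 150%/8⌋ = $14,183; SL = ⌊$47,346/3⌋ = $15,782 → take SL $15,782. Book value $59,864.

$15,782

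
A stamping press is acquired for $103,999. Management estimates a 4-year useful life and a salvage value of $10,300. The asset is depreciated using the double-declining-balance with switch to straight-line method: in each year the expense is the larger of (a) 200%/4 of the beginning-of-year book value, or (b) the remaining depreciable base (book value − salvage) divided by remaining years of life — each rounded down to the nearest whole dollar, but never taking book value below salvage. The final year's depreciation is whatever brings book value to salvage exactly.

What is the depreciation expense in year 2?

Depreciable base = $103,999 − $10,300 = $93,699.
Year 1: DB = ⌊$103,999 × 200%/4⌋ = $51,999; SL = ⌊$93,699/4⌋ = $23,424 → take DB $51,999. Book value $52,000.
Year 2: DB = ⌊$52,000 × 200%/4⌋ = $26,000; SL = ⌊$41,700/3⌋ = $13,900 → take DB $26,000. Book value $26,000.

$26,000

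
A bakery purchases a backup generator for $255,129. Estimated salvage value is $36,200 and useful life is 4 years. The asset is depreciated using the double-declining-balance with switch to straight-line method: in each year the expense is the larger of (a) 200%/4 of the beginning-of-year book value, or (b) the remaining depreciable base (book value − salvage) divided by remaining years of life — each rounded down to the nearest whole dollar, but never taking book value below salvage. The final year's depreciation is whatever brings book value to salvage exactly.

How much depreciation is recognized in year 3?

Depreciable base = $255,129 − $36,200 = $218,929.
Year 1: DB = ⌊$255,129 × 200%/4⌋ = $127,564; SL = ⌊$218,929/4⌋ = $54,732 → take DB $127,564. Book value $127,565.
Year 2: DB = ⌊$127,565 × 200%/4⌋ = $63,782; SL = ⌊$91,365/3⌋ = $30,455 → take DB $63,782. Book value $63,783.
Year 3: DB = ⌊$63,783 × 200%/4⌋ = $31,891; SL = ⌊$27,583/2⌋ = $13,791 → take DB $31,891, capped at $27,583. Book value $36,200.

$27,583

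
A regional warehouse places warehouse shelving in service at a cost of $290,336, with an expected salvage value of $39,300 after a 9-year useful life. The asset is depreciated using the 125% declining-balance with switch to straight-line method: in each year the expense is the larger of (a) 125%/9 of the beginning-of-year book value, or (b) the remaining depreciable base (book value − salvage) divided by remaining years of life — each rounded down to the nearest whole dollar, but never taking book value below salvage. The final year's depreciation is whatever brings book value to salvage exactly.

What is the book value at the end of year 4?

Depreciable base = $290,336 − $39,300 = $251,036.
Year 1: DB = ⌊$290,336 × 125%/9⌋ = $40,324; SL = ⌊$251,036/9⌋ = $27,892 → take DB $40,324. Book value $250,012.
Year 2: DB = ⌊$250,012 × 125%/9⌋ = $34,723; SL = ⌊$210,712/8⌋ = $26,339 → take DB $34,723. Book value $215,289.
Year 3: DB = ⌊$215,289 × 125%/9⌋ = $29,901; SL = ⌊$175,989/7⌋ = $25,141 → take DB $29,901. Book value $185,388.
Year 4: DB = ⌊$185,388 × 125%/9⌋ = $25,748; SL = ⌊$146,088/6⌋ = $24,348 → take DB $25,748. Book value $159,640.

$159,640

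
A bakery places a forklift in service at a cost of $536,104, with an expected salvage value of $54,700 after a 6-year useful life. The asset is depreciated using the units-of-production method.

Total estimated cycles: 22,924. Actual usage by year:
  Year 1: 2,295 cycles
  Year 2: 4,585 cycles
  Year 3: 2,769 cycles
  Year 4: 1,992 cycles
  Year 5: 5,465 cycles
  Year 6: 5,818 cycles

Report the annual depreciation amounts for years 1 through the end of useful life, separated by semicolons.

$48,195; $96,285; $58,149; $41,832; $114,765; $122,178

Depreciable base = $536,104 − $54,700 = $481,404.
Rate = $481,404 / 22,924 cycles = $21 per cycle.
Year 1: 2,295 × $21 = $48,195. Book value $487,909.
Year 2: 4,585 × $21 = $96,285. Book value $391,624.
Year 3: 2,769 × $21 = $58,149. Book value $333,475.
Year 4: 1,992 × $21 = $41,832. Book value $291,643.
Year 5: 5,465 × $21 = $114,765. Book value $176,878.
Year 6: 5,818 × $21 = $122,178. Book value $54,700.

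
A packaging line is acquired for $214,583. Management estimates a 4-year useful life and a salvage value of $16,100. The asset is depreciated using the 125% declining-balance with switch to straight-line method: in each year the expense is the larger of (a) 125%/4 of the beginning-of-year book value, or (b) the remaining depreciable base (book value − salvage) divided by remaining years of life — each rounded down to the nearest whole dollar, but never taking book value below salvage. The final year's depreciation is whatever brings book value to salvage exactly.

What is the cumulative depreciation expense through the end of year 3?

$155,820

Depreciable base = $214,583 − $16,100 = $198,483.
Year 1: DB = ⌊$214,583 × 125%/4⌋ = $67,057; SL = ⌊$198,483/4⌋ = $49,620 → take DB $67,057. Book value $147,526.
Year 2: DB = ⌊$147,526 × 125%/4⌋ = $46,101; SL = ⌊$131,426/3⌋ = $43,808 → take DB $46,101. Book value $101,425.
Year 3: DB = ⌊$101,425 × 125%/4⌋ = $31,695; SL = ⌊$85,325/2⌋ = $42,662 → take SL $42,662. Book value $58,763.
Accumulated through year 3 = $214,583 − $58,763 = $155,820.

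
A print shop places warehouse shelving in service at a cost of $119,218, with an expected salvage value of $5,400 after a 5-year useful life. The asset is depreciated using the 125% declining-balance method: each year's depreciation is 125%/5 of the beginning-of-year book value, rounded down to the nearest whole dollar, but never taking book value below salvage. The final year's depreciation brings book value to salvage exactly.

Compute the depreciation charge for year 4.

$12,574

Depreciable base = $119,218 − $5,400 = $113,818.
Year 1: ⌊$119,218 × 125%/5⌋ = $29,804. Book value $89,414.
Year 2: ⌊$89,414 × 125%/5⌋ = $22,353. Book value $67,061.
Year 3: ⌊$67,061 × 125%/5⌋ = $16,765. Book value $50,296.
Year 4: ⌊$50,296 × 125%/5⌋ = $12,574. Book value $37,722.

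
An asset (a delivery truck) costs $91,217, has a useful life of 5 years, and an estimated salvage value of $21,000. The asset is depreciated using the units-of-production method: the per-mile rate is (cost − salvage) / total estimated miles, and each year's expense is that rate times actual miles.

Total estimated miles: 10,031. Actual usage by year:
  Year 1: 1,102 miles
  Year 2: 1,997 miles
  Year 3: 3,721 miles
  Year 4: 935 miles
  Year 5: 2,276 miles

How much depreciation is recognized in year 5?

$15,932

Depreciable base = $91,217 − $21,000 = $70,217.
Rate = $70,217 / 10,031 miles = $7 per mile.
Year 1: 1,102 × $7 = $7,714. Book value $83,503.
Year 2: 1,997 × $7 = $13,979. Book value $69,524.
Year 3: 3,721 × $7 = $26,047. Book value $43,477.
Year 4: 935 × $7 = $6,545. Book value $36,932.
Year 5: 2,276 × $7 = $15,932. Book value $21,000.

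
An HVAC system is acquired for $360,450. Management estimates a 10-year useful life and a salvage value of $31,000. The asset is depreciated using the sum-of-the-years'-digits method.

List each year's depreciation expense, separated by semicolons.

Depreciable base = $360,450 − $31,000 = $329,450.
Sum of the years' digits = 10+9+8+7+6+5+4+3+2+1 = 55.
Year 1: $329,450 × 10/55 = $59,900. Book value $300,550.
Year 2: $329,450 × 9/55 = $53,910. Book value $246,640.
Year 3: $329,450 × 8/55 = $47,920. Book value $198,720.
Year 4: $329,450 × 7/55 = $41,930. Book value $156,790.
Year 5: $329,450 × 6/55 = $35,940. Book value $120,850.
Year 6: $329,450 × 5/55 = $29,950. Book value $90,900.
Year 7: $329,450 × 4/55 = $23,960. Book value $66,940.
Year 8: $329,450 × 3/55 = $17,970. Book value $48,970.
Year 9: $329,450 × 2/55 = $11,980. Book value $36,990.
Year 10: $329,450 × 1/55 = $5,990. Book value $31,000.

$59,900; $53,910; $47,920; $41,930; $35,940; $29,950; $23,960; $17,970; $11,980; $5,990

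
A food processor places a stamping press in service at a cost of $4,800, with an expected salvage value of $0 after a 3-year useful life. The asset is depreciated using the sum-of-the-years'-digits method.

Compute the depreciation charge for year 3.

Depreciable base = $4,800 − $0 = $4,800.
Sum of the years' digits = 3+2+1 = 6.
Year 1: $4,800 × 3/6 = $2,400. Book value $2,400.
Year 2: $4,800 × 2/6 = $1,600. Book value $800.
Year 3: $4,800 × 1/6 = $800. Book value $0.

$800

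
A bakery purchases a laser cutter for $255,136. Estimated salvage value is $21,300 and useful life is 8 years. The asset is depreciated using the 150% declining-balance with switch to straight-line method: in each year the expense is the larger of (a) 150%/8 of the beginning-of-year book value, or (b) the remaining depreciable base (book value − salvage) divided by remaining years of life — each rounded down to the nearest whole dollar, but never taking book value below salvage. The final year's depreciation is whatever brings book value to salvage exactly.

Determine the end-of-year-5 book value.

$88,719

Depreciable base = $255,136 − $21,300 = $233,836.
Year 1: DB = ⌊$255,136 × 150%/8⌋ = $47,838; SL = ⌊$233,836/8⌋ = $29,229 → take DB $47,838. Book value $207,298.
Year 2: DB = ⌊$207,298 × 150%/8⌋ = $38,868; SL = ⌊$185,998/7⌋ = $26,571 → take DB $38,868. Book value $168,430.
Year 3: DB = ⌊$168,430 × 150%/8⌋ = $31,580; SL = ⌊$147,130/6⌋ = $24,521 → take DB $31,580. Book value $136,850.
Year 4: DB = ⌊$136,850 × 150%/8⌋ = $25,659; SL = ⌊$115,550/5⌋ = $23,110 → take DB $25,659. Book value $111,191.
Year 5: DB = ⌊$111,191 × 150%/8⌋ = $20,848; SL = ⌊$89,891/4⌋ = $22,472 → take SL $22,472. Book value $88,719.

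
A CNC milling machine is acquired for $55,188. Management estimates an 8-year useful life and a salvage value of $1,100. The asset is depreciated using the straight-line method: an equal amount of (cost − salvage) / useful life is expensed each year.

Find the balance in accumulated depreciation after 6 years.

Depreciable base = $55,188 − $1,100 = $54,088.
Annual expense = $54,088 / 8 = $6,761.
End of year 1: book value $48,427.
End of year 2: book value $41,666.
End of year 3: book value $34,905.
End of year 4: book value $28,144.
End of year 5: book value $21,383.
End of year 6: book value $14,622.
Accumulated through year 6 = $55,188 − $14,622 = $40,566.

$40,566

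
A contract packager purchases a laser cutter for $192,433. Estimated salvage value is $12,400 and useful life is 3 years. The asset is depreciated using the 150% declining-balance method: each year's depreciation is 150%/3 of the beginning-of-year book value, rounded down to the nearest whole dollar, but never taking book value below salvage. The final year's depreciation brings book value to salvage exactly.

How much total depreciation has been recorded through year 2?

$144,324

Depreciable base = $192,433 − $12,400 = $180,033.
Year 1: ⌊$192,433 × 150%/3⌋ = $96,216. Book value $96,217.
Year 2: ⌊$96,217 × 150%/3⌋ = $48,108. Book value $48,109.
Accumulated through year 2 = $192,433 − $48,109 = $144,324.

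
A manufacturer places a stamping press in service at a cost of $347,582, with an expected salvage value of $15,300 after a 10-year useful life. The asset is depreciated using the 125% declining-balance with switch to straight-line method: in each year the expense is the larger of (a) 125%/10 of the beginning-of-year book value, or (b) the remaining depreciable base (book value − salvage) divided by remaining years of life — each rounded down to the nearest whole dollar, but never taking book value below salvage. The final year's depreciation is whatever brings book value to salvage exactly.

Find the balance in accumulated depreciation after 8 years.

$270,122

Depreciable base = $347,582 − $15,300 = $332,282.
Year 1: DB = ⌊$347,582 × 125%/10⌋ = $43,447; SL = ⌊$332,282/10⌋ = $33,228 → take DB $43,447. Book value $304,135.
Year 2: DB = ⌊$304,135 × 125%/10⌋ = $38,016; SL = ⌊$288,835/9⌋ = $32,092 → take DB $38,016. Book value $266,119.
Year 3: DB = ⌊$266,119 × 125%/10⌋ = $33,264; SL = ⌊$250,819/8⌋ = $31,352 → take DB $33,264. Book value $232,855.
Year 4: DB = ⌊$232,855 × 125%/10⌋ = $29,106; SL = ⌊$217,555/7⌋ = $31,079 → take SL $31,079. Book value $201,776.
Year 5: DB = ⌊$201,776 × 125%/10⌋ = $25,222; SL = ⌊$186,476/6⌋ = $31,079 → take SL $31,079. Book value $170,697.
Year 6: DB = ⌊$170,697 × 125%/10⌋ = $21,337; SL = ⌊$155,397/5⌋ = $31,079 → take SL $31,079. Book value $139,618.
Year 7: DB = ⌊$139,618 × 125%/10⌋ = $17,452; SL = ⌊$124,318/4⌋ = $31,079 → take SL $31,079. Book value $108,539.
Year 8: DB = ⌊$108,539 × 125%/10⌋ = $13,567; SL = ⌊$93,239/3⌋ = $31,079 → take SL $31,079. Book value $77,460.
Accumulated through year 8 = $347,582 − $77,460 = $270,122.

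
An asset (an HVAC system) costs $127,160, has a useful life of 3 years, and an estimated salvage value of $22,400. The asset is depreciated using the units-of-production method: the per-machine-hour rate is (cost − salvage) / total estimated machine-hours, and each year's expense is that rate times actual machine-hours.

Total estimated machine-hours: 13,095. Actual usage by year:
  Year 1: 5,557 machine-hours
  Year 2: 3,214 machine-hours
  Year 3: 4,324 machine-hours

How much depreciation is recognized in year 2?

Depreciable base = $127,160 − $22,400 = $104,760.
Rate = $104,760 / 13,095 machine-hours = $8 per machine-hour.
Year 1: 5,557 × $8 = $44,456. Book value $82,704.
Year 2: 3,214 × $8 = $25,712. Book value $56,992.

$25,712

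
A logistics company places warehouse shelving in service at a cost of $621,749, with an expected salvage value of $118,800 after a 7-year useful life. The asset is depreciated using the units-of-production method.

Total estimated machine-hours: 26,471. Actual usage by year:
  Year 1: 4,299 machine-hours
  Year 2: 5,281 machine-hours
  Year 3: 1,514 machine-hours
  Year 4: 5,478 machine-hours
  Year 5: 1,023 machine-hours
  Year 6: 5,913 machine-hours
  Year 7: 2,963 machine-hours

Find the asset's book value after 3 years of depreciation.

Depreciable base = $621,749 − $118,800 = $502,949.
Rate = $502,949 / 26,471 machine-hours = $19 per machine-hour.
Year 1: 4,299 × $19 = $81,681. Book value $540,068.
Year 2: 5,281 × $19 = $100,339. Book value $439,729.
Year 3: 1,514 × $19 = $28,766. Book value $410,963.

$410,963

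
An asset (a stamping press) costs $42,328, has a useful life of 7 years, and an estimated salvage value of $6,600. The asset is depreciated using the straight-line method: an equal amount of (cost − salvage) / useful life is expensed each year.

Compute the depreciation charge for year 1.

Depreciable base = $42,328 − $6,600 = $35,728.
Annual expense = $35,728 / 7 = $5,104.

$5,104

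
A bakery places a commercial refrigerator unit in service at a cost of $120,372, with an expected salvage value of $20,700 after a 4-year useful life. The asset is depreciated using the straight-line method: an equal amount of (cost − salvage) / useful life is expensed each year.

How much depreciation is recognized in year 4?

$24,918

Depreciable base = $120,372 − $20,700 = $99,672.
Annual expense = $99,672 / 4 = $24,918.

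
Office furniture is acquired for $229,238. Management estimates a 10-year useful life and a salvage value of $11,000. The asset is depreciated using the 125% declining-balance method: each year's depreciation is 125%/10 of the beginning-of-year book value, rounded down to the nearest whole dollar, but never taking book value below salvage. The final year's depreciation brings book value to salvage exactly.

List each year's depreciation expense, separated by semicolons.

Depreciable base = $229,238 − $11,000 = $218,238.
Year 1: ⌊$229,238 × 125%/10⌋ = $28,654. Book value $200,584.
Year 2: ⌊$200,584 × 125%/10⌋ = $25,073. Book value $175,511.
Year 3: ⌊$175,511 × 125%/10⌋ = $21,938. Book value $153,573.
Year 4: ⌊$153,573 × 125%/10⌋ = $19,196. Book value $134,377.
Year 5: ⌊$134,377 × 125%/10⌋ = $16,797. Book value $117,580.
Year 6: ⌊$117,580 × 125%/10⌋ = $14,697. Book value $102,883.
Year 7: ⌊$102,883 × 125%/10⌋ = $12,860. Book value $90,023.
Year 8: ⌊$90,023 × 125%/10⌋ = $11,252. Book value $78,771.
Year 9: ⌊$78,771 × 125%/10⌋ = $9,846. Book value $68,925.
Year 10 (final): $68,925 − $11,000 = $57,925. Book value $11,000.

$28,654; $25,073; $21,938; $19,196; $16,797; $14,697; $12,860; $11,252; $9,846; $57,925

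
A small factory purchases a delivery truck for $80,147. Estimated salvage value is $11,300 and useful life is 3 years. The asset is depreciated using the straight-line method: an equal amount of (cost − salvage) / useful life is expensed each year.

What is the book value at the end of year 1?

$57,198

Depreciable base = $80,147 − $11,300 = $68,847.
Annual expense = $68,847 / 3 = $22,949.
End of year 1: book value $57,198.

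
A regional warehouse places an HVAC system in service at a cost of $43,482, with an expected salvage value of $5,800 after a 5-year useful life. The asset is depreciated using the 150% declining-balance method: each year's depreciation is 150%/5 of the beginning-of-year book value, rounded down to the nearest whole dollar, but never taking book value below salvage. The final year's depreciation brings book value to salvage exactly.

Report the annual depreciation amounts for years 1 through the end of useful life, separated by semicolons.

Depreciable base = $43,482 − $5,800 = $37,682.
Year 1: ⌊$43,482 × 150%/5⌋ = $13,044. Book value $30,438.
Year 2: ⌊$30,438 × 150%/5⌋ = $9,131. Book value $21,307.
Year 3: ⌊$21,307 × 150%/5⌋ = $6,392. Book value $14,915.
Year 4: ⌊$14,915 × 150%/5⌋ = $4,474. Book value $10,441.
Year 5 (final): $10,441 − $5,800 = $4,641. Book value $5,800.

$13,044; $9,131; $6,392; $4,474; $4,641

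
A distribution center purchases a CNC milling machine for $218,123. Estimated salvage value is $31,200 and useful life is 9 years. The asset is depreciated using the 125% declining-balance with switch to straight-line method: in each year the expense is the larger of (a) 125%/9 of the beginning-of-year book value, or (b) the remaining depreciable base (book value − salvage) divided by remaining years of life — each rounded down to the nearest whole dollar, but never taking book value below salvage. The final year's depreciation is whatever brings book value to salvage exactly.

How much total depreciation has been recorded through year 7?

$151,429

Depreciable base = $218,123 − $31,200 = $186,923.
Year 1: DB = ⌊$218,123 × 125%/9⌋ = $30,294; SL = ⌊$186,923/9⌋ = $20,769 → take DB $30,294. Book value $187,829.
Year 2: DB = ⌊$187,829 × 125%/9⌋ = $26,087; SL = ⌊$156,629/8⌋ = $19,578 → take DB $26,087. Book value $161,742.
Year 3: DB = ⌊$161,742 × 125%/9⌋ = $22,464; SL = ⌊$130,542/7⌋ = $18,648 → take DB $22,464. Book value $139,278.
Year 4: DB = ⌊$139,278 × 125%/9⌋ = $19,344; SL = ⌊$108,078/6⌋ = $18,013 → take DB $19,344. Book value $119,934.
Year 5: DB = ⌊$119,934 × 125%/9⌋ = $16,657; SL = ⌊$88,734/5⌋ = $17,746 → take SL $17,746. Book value $102,188.
Year 6: DB = ⌊$102,188 × 125%/9⌋ = $14,192; SL = ⌊$70,988/4⌋ = $17,747 → take SL $17,747. Book value $84,441.
Year 7: DB = ⌊$84,441 × 125%/9⌋ = $11,727; SL = ⌊$53,241/3⌋ = $17,747 → take SL $17,747. Book value $66,694.
Accumulated through year 7 = $218,123 − $66,694 = $151,429.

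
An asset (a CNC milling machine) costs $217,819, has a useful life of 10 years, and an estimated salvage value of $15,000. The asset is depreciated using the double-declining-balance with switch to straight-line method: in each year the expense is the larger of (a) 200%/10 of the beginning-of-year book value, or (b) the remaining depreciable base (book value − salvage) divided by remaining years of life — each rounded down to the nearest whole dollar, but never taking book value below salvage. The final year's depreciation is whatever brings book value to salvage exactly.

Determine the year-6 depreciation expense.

Depreciable base = $217,819 − $15,000 = $202,819.
Year 1: DB = ⌊$217,819 × 200%/10⌋ = $43,563; SL = ⌊$202,819/10⌋ = $20,281 → take DB $43,563. Book value $174,256.
Year 2: DB = ⌊$174,256 × 200%/10⌋ = $34,851; SL = ⌊$159,256/9⌋ = $17,695 → take DB $34,851. Book value $139,405.
Year 3: DB = ⌊$139,405 × 200%/10⌋ = $27,881; SL = ⌊$124,405/8⌋ = $15,550 → take DB $27,881. Book value $111,524.
Year 4: DB = ⌊$111,524 × 200%/10⌋ = $22,304; SL = ⌊$96,524/7⌋ = $13,789 → take DB $22,304. Book value $89,220.
Year 5: DB = ⌊$89,220 × 200%/10⌋ = $17,844; SL = ⌊$74,220/6⌋ = $12,370 → take DB $17,844. Book value $71,376.
Year 6: DB = ⌊$71,376 × 200%/10⌋ = $14,275; SL = ⌊$56,376/5⌋ = $11,275 → take DB $14,275. Book value $57,101.

$14,275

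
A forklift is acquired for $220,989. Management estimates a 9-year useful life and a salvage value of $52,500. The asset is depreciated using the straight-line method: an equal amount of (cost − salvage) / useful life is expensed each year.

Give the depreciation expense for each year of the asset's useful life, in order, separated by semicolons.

$18,721; $18,721; $18,721; $18,721; $18,721; $18,721; $18,721; $18,721; $18,721

Depreciable base = $220,989 − $52,500 = $168,489.
Annual expense = $168,489 / 9 = $18,721.
End of year 1: book value $202,268.
End of year 2: book value $183,547.
End of year 3: book value $164,826.
End of year 4: book value $146,105.
End of year 5: book value $127,384.
End of year 6: book value $108,663.
End of year 7: book value $89,942.
End of year 8: book value $71,221.
End of year 9: book value $52,500.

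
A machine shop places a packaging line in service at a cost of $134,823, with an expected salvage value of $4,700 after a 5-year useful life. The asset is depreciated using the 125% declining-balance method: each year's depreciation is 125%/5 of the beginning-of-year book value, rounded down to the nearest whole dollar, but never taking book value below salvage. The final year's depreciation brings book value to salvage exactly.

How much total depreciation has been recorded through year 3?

Depreciable base = $134,823 − $4,700 = $130,123.
Year 1: ⌊$134,823 × 125%/5⌋ = $33,705. Book value $101,118.
Year 2: ⌊$101,118 × 125%/5⌋ = $25,279. Book value $75,839.
Year 3: ⌊$75,839 × 125%/5⌋ = $18,959. Book value $56,880.
Accumulated through year 3 = $134,823 − $56,880 = $77,943.

$77,943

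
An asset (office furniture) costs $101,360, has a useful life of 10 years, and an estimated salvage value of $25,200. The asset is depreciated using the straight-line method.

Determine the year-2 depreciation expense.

$7,616

Depreciable base = $101,360 − $25,200 = $76,160.
Annual expense = $76,160 / 10 = $7,616.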